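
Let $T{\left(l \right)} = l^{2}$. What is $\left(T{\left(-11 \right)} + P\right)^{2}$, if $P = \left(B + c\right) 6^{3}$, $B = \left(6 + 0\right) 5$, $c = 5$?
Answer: $58997761$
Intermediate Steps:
$B = 30$ ($B = 6 \cdot 5 = 30$)
$P = 7560$ ($P = \left(30 + 5\right) 6^{3} = 35 \cdot 216 = 7560$)
$\left(T{\left(-11 \right)} + P\right)^{2} = \left(\left(-11\right)^{2} + 7560\right)^{2} = \left(121 + 7560\right)^{2} = 7681^{2} = 58997761$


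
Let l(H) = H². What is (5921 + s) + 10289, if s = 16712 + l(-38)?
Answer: 34366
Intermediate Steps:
s = 18156 (s = 16712 + (-38)² = 16712 + 1444 = 18156)
(5921 + s) + 10289 = (5921 + 18156) + 10289 = 24077 + 10289 = 34366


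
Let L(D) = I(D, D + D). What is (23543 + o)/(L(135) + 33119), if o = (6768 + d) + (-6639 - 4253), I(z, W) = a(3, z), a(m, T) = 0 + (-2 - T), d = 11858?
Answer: 31277/32982 ≈ 0.94831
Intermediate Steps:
a(m, T) = -2 - T
I(z, W) = -2 - z
L(D) = -2 - D
o = 7734 (o = (6768 + 11858) + (-6639 - 4253) = 18626 - 10892 = 7734)
(23543 + o)/(L(135) + 33119) = (23543 + 7734)/((-2 - 1*135) + 33119) = 31277/((-2 - 135) + 33119) = 31277/(-137 + 33119) = 31277/32982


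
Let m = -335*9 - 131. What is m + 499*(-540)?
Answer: -272606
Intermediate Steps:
m = -3146 (m = -3015 - 131 = -3146)
m + 499*(-540) = -3146 + 499*(-540) = -3146 - 269460 = -272606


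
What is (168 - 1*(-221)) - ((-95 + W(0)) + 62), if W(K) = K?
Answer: 422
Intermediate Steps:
(168 - 1*(-221)) - ((-95 + W(0)) + 62) = (168 - 1*(-221)) - ((-95 + 0) + 62) = (168 + 221) - (-95 + 62) = 389 - 1*(-33) = 389 + 33 = 422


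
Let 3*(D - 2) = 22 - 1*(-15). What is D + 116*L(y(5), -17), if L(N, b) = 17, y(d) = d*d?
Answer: 5959/3 ≈ 1986.3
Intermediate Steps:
y(d) = d²
D = 43/3 (D = 2 + (22 - 1*(-15))/3 = 2 + (22 + 15)/3 = 2 + (⅓)*37 = 2 + 37/3 = 43/3 ≈ 14.333)
D + 116*L(y(5), -17) = 43/3 + 116*17 = 43/3 + 1972 = 5959/3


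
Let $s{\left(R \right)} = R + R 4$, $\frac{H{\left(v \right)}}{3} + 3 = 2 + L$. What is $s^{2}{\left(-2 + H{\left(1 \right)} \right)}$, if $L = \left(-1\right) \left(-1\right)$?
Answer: $100$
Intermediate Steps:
$L = 1$
$H{\left(v \right)} = 0$ ($H{\left(v \right)} = -9 + 3 \left(2 + 1\right) = -9 + 3 \cdot 3 = -9 + 9 = 0$)
$s{\left(R \right)} = 5 R$ ($s{\left(R \right)} = R + 4 R = 5 R$)
$s^{2}{\left(-2 + H{\left(1 \right)} \right)} = \left(5 \left(-2 + 0\right)\right)^{2} = \left(5 \left(-2\right)\right)^{2} = \left(-10\right)^{2} = 100$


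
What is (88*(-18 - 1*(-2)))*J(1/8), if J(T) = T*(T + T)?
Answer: -44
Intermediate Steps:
J(T) = 2*T**2 (J(T) = T*(2*T) = 2*T**2)
(88*(-18 - 1*(-2)))*J(1/8) = (88*(-18 - 1*(-2)))*(2*(1/8)**2) = (88*(-18 + 2))*(2*(1/8)**2) = (88*(-16))*(2*(1/64)) = -1408*1/32 = -44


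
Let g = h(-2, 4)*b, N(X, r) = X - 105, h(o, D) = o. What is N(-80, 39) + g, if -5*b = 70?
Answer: -157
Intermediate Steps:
b = -14 (b = -1/5*70 = -14)
N(X, r) = -105 + X
g = 28 (g = -2*(-14) = 28)
N(-80, 39) + g = (-105 - 80) + 28 = -185 + 28 = -157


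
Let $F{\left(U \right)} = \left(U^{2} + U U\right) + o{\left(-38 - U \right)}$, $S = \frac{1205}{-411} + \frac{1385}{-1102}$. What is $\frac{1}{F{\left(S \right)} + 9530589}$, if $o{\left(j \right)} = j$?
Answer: $\frac{51284584521}{488772362685453506} \approx 1.0493 \cdot 10^{-7}$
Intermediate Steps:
$S = - \frac{1897145}{452922}$ ($S = 1205 \left(- \frac{1}{411}\right) + 1385 \left(- \frac{1}{1102}\right) = - \frac{1205}{411} - \frac{1385}{1102} = - \frac{1897145}{452922} \approx -4.1887$)
$F{\left(U \right)} = -38 - U + 2 U^{2}$ ($F{\left(U \right)} = \left(U^{2} + U U\right) - \left(38 + U\right) = \left(U^{2} + U^{2}\right) - \left(38 + U\right) = 2 U^{2} - \left(38 + U\right) = -38 - U + 2 U^{2}$)
$\frac{1}{F{\left(S \right)} + 9530589} = \frac{1}{\left(-38 - - \frac{1897145}{452922} + 2 \left(- \frac{1897145}{452922}\right)^{2}\right) + 9530589} = \frac{1}{\left(-38 + \frac{1897145}{452922} + 2 \cdot \frac{3599159151025}{205138338084}\right) + 9530589} = \frac{1}{\left(-38 + \frac{1897145}{452922} + \frac{3599159151025}{102569169042}\right) + 9530589} = \frac{1}{\frac{65580040637}{51284584521} + 9530589} = \frac{1}{\frac{488772362685453506}{51284584521}} = \frac{51284584521}{488772362685453506}$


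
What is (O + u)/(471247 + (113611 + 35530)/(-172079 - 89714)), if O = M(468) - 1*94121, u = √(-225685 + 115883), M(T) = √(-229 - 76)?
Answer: -24640218953/123369016730 + 261793*I*√305/123369016730 + 261793*I*√109802/123369016730 ≈ -0.19973 + 0.00074022*I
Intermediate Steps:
M(T) = I*√305 (M(T) = √(-305) = I*√305)
u = I*√109802 (u = √(-109802) = I*√109802 ≈ 331.36*I)
O = -94121 + I*√305 (O = I*√305 - 1*94121 = I*√305 - 94121 = -94121 + I*√305 ≈ -94121.0 + 17.464*I)
(O + u)/(471247 + (113611 + 35530)/(-172079 - 89714)) = ((-94121 + I*√305) + I*√109802)/(471247 + (113611 + 35530)/(-172079 - 89714)) = (-94121 + I*√305 + I*√109802)/(471247 + 149141/(-261793)) = (-94121 + I*√305 + I*√109802)/(471247 + 149141*(-1/261793)) = (-94121 + I*√305 + I*√109802)/(471247 - 149141/261793) = (-94121 + I*√305 + I*√109802)/(123369016730/261793) = (-94121 + I*√305 + I*√109802)*(261793/123369016730) = -24640218953/123369016730 + 261793*I*√305/123369016730 + 261793*I*√109802/123369016730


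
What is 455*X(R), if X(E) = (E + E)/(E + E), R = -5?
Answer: 455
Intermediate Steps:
X(E) = 1 (X(E) = (2*E)/((2*E)) = (2*E)*(1/(2*E)) = 1)
455*X(R) = 455*1 = 455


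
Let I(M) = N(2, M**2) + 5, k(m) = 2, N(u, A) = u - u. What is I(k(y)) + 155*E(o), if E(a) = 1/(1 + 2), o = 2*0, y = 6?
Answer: 170/3 ≈ 56.667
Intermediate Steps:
N(u, A) = 0
o = 0
E(a) = 1/3
I(M) = 5 (I(M) = 0 + 5 = 5)
I(k(y)) + 155*E(o) = 5 + 155*(1/3) = 5 + 155/3 = 170/3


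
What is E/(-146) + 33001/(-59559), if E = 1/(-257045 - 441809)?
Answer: -3367180545125/6076964626356 ≈ -0.55409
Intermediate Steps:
E = -1/698854 (E = 1/(-698854) = -1/698854 ≈ -1.4309e-6)
E/(-146) + 33001/(-59559) = -1/698854/(-146) + 33001/(-59559) = -1/698854*(-1/146) + 33001*(-1/59559) = 1/102032684 - 33001/59559 = -3367180545125/6076964626356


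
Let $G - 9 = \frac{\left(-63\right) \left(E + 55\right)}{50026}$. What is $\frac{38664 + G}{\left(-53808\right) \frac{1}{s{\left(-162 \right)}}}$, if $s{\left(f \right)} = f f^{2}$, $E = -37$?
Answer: $\frac{85679554154877}{28039573} \approx 3.0557 \cdot 10^{6}$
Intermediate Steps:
$G = \frac{224550}{25013}$ ($G = 9 + \frac{\left(-63\right) \left(-37 + 55\right)}{50026} = 9 + \left(-63\right) 18 \cdot \frac{1}{50026} = 9 - \frac{567}{25013} = \frac{224550}{25013} \approx 8.9773$)
$s{\left(f \right)} = f^{3}$
$\frac{38664 + G}{\left(-53808\right) \frac{1}{s{\left(-162 \right)}}} = \frac{38664 + \frac{224550}{25013}}{\left(-53808\right) \frac{1}{\left(-162\right)^{3}}} = \frac{967327182}{25013 \left(- \frac{53808}{-4251528}\right)} = \frac{967327182}{25013 \left(\left(-53808\right) \left(- \frac{1}{4251528}\right)\right)} = \frac{967327182}{25013 \cdot \frac{2242}{177147}} = \frac{967327182}{25013} \cdot \frac{177147}{2242} = \frac{85679554154877}{28039573}$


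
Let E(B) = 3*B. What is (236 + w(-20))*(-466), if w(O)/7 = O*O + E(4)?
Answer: -1453920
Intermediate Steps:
w(O) = 84 + 7*O² (w(O) = 7*(O*O + 3*4) = 7*(O² + 12) = 7*(12 + O²) = 84 + 7*O²)
(236 + w(-20))*(-466) = (236 + (84 + 7*(-20)²))*(-466) = (236 + (84 + 7*400))*(-466) = (236 + (84 + 2800))*(-466) = (236 + 2884)*(-466) = 3120*(-466) = -1453920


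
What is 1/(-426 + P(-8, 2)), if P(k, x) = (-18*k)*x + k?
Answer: -1/146 ≈ -0.0068493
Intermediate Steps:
P(k, x) = k - 18*k*x (P(k, x) = -18*k*x + k = k - 18*k*x)
1/(-426 + P(-8, 2)) = 1/(-426 - 8*(1 - 18*2)) = 1/(-426 - 8*(1 - 36)) = 1/(-426 - 8*(-35)) = 1/(-426 + 280) = 1/(-146) = -1/146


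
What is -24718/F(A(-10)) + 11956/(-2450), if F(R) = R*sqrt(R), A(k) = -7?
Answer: -122/25 - 24718*I*sqrt(7)/49 ≈ -4.88 - 1334.6*I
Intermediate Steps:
F(R) = R**(3/2)
-24718/F(A(-10)) + 11956/(-2450) = -24718*I*sqrt(7)/49 + 11956/(-2450) = -24718*I*sqrt(7)/49 + 11956*(-1/2450) = -24718*I*sqrt(7)/49 - 122/25 = -122/25 - 24718*I*sqrt(7)/49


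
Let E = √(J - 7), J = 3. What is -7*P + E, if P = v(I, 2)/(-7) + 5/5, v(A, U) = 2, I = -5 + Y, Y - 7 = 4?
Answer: -5 + 2*I ≈ -5.0 + 2.0*I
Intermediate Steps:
Y = 11 (Y = 7 + 4 = 11)
I = 6 (I = -5 + 11 = 6)
E = 2*I (E = √(3 - 7) = √(-4) = 2*I ≈ 2.0*I)
P = 5/7 (P = 2/(-7) + 5/5 = 2*(-⅐) + 5*(⅕) = -2/7 + 1 = 5/7 ≈ 0.71429)
-7*P + E = -7*5/7 + 2*I = -5 + 2*I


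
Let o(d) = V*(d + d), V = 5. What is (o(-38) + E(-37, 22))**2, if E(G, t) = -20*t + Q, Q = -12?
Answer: 692224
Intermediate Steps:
E(G, t) = -12 - 20*t (E(G, t) = -20*t - 12 = -12 - 20*t)
o(d) = 10*d (o(d) = 5*(d + d) = 5*(2*d) = 10*d)
(o(-38) + E(-37, 22))**2 = (10*(-38) + (-12 - 20*22))**2 = (-380 + (-12 - 440))**2 = (-380 - 452)**2 = (-832)**2 = 692224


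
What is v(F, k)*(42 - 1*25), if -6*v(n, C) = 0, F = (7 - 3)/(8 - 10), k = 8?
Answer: 0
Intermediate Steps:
F = -2 (F = 4/(-2) = 4*(-½) = -2)
v(n, C) = 0 (v(n, C) = -⅙*0 = 0)
v(F, k)*(42 - 1*25) = 0*(42 - 1*25) = 0*(42 - 25) = 0*17 = 0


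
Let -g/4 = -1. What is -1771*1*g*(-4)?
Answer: 28336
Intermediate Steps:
g = 4 (g = -4*(-1) = 4)
-1771*1*g*(-4) = -1771*1*4*(-4) = -7084*(-4) = -1771*(-16) = 28336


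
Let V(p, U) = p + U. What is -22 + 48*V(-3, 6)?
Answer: 122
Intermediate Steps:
V(p, U) = U + p
-22 + 48*V(-3, 6) = -22 + 48*(6 - 3) = -22 + 48*3 = -22 + 144 = 122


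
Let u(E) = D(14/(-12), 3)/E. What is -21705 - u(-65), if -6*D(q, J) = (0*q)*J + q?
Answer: -50789693/2340 ≈ -21705.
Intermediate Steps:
D(q, J) = -q/6 (D(q, J) = -((0*q)*J + q)/6 = -(0*J + q)/6 = -(0 + q)/6 = -q/6)
u(E) = 7/(36*E) (u(E) = (-7/(3*(-12)))/E = (-7*(-1)/(3*12))/E = (-⅙*(-7/6))/E = 7/(36*E))
-21705 - u(-65) = -21705 - 7/(36*(-65)) = -21705 - 7*(-1)/(36*65) = -21705 - 1*(-7/2340) = -21705 + 7/2340 = -50789693/2340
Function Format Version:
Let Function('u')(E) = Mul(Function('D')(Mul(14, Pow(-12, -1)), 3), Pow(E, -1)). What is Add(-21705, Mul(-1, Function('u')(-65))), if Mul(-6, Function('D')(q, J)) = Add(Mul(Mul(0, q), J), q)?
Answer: Rational(-50789693, 2340) ≈ -21705.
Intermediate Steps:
Function('D')(q, J) = Mul(Rational(-1, 6), q) (Function('D')(q, J) = Mul(Rational(-1, 6), Add(Mul(Mul(0, q), J), q)) = Mul(Rational(-1, 6), Add(Mul(0, J), q)) = Mul(Rational(-1, 6), Add(0, q)) = Mul(Rational(-1, 6), q))
Function('u')(E) = Mul(Rational(7, 36), Pow(E, -1)) (Function('u')(E) = Mul(Mul(Rational(-1, 6), Mul(14, Pow(-12, -1))), Pow(E, -1)) = Mul(Mul(Rational(-1, 6), Mul(14, Rational(-1, 12))), Pow(E, -1)) = Mul(Mul(Rational(-1, 6), Rational(-7, 6)), Pow(E, -1)) = Mul(Rational(7, 36), Pow(E, -1)))
Add(-21705, Mul(-1, Function('u')(-65))) = Add(-21705, Mul(-1, Mul(Rational(7, 36), Pow(-65, -1)))) = Add(-21705, Mul(-1, Mul(Rational(7, 36), Rational(-1, 65)))) = Add(-21705, Mul(-1, Rational(-7, 2340))) = Add(-21705, Rational(7, 2340)) = Rational(-50789693, 2340)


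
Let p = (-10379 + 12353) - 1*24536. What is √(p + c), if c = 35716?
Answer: √13154 ≈ 114.69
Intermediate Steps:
p = -22562 (p = 1974 - 24536 = -22562)
√(p + c) = √(-22562 + 35716) = √13154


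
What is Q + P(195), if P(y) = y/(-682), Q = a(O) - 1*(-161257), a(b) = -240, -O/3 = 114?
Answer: 109813399/682 ≈ 1.6102e+5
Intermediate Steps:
O = -342 (O = -3*114 = -342)
Q = 161017 (Q = -240 - 1*(-161257) = -240 + 161257 = 161017)
P(y) = -y/682 (P(y) = y*(-1/682) = -y/682)
Q + P(195) = 161017 - 1/682*195 = 161017 - 195/682 = 109813399/682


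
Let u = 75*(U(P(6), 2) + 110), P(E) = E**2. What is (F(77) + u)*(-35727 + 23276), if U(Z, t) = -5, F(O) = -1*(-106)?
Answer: -99371431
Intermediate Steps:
F(O) = 106
u = 7875 (u = 75*(-5 + 110) = 75*105 = 7875)
(F(77) + u)*(-35727 + 23276) = (106 + 7875)*(-35727 + 23276) = 7981*(-12451) = -99371431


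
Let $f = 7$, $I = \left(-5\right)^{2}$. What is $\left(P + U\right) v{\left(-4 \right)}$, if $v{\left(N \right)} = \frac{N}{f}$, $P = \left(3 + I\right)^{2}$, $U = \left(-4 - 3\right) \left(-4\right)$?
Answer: $-464$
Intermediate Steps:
$I = 25$
$U = 28$ ($U = \left(-7\right) \left(-4\right) = 28$)
$P = 784$ ($P = \left(3 + 25\right)^{2} = 28^{2} = 784$)
$v{\left(N \right)} = \frac{N}{7}$
$\left(P + U\right) v{\left(-4 \right)} = \left(784 + 28\right) \frac{1}{7} \left(-4\right) = 812 \left(- \frac{4}{7}\right) = -464$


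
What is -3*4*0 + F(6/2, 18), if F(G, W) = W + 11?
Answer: 29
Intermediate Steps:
F(G, W) = 11 + W
-3*4*0 + F(6/2, 18) = -3*4*0 + (11 + 18) = -12*0 + 29 = 0 + 29 = 29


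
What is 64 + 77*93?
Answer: 7225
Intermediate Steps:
64 + 77*93 = 64 + 7161 = 7225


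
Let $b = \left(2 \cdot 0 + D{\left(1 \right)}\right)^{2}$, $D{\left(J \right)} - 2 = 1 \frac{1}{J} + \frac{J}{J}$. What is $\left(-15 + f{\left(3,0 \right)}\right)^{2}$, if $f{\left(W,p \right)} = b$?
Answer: $1$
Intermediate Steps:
$D{\left(J \right)} = 3 + \frac{1}{J}$ ($D{\left(J \right)} = 2 + \left(1 \frac{1}{J} + \frac{J}{J}\right) = 2 + \left(\frac{1}{J} + 1\right) = 2 + \left(1 + \frac{1}{J}\right) = 3 + \frac{1}{J}$)
$b = 16$ ($b = \left(2 \cdot 0 + \left(3 + 1^{-1}\right)\right)^{2} = \left(0 + \left(3 + 1\right)\right)^{2} = \left(0 + 4\right)^{2} = 4^{2} = 16$)
$f{\left(W,p \right)} = 16$
$\left(-15 + f{\left(3,0 \right)}\right)^{2} = \left(-15 + 16\right)^{2} = 1^{2} = 1$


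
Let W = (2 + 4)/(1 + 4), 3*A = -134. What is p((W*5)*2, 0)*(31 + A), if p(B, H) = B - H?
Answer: -164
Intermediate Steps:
A = -134/3 (A = (1/3)*(-134) = -134/3 ≈ -44.667)
W = 6/5 ≈ 1.2000
p((W*5)*2, 0)*(31 + A) = (((6/5)*5)*2 - 1*0)*(31 - 134/3) = (6*2 + 0)*(-41/3) = (12 + 0)*(-41/3) = 12*(-41/3) = -164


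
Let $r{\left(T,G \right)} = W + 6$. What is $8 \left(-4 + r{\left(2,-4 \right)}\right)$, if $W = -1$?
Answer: $8$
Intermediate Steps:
$r{\left(T,G \right)} = 5$ ($r{\left(T,G \right)} = -1 + 6 = 5$)
$8 \left(-4 + r{\left(2,-4 \right)}\right) = 8 \left(-4 + 5\right) = 8 \cdot 1 = 8$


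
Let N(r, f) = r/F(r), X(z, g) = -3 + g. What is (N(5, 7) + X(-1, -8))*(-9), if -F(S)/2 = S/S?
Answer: 243/2 ≈ 121.50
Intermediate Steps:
F(S) = -2 (F(S) = -2*S/S = -2*1 = -2)
N(r, f) = -r/2 (N(r, f) = r/(-2) = -r/2)
(N(5, 7) + X(-1, -8))*(-9) = (-½*5 + (-3 - 8))*(-9) = (-5/2 - 11)*(-9) = -27/2*(-9) = 243/2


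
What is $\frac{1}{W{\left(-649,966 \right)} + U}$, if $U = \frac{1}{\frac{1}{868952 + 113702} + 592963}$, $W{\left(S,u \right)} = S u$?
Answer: $- \frac{582677463803}{365300313090887348} \approx -1.5951 \cdot 10^{-6}$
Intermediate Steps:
$U = \frac{982654}{582677463803}$ ($U = \frac{1}{\frac{1}{982654} + 592963} = \frac{1}{\frac{582677463803}{982654}} = \frac{982654}{582677463803} \approx 1.6864 \cdot 10^{-6}$)
$\frac{1}{W{\left(-649,966 \right)} + U} = \frac{1}{\left(-649\right) 966 + \frac{982654}{582677463803}} = \frac{1}{-626934 + \frac{982654}{582677463803}} = \frac{1}{- \frac{365300313090887348}{582677463803}} = - \frac{582677463803}{365300313090887348}$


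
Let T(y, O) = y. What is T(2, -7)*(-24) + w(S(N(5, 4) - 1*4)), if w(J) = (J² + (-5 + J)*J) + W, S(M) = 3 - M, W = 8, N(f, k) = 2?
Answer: -15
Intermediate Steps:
w(J) = 8 + J² + J*(-5 + J) (w(J) = (J² + (-5 + J)*J) + 8 = (J² + J*(-5 + J)) + 8 = 8 + J² + J*(-5 + J))
T(2, -7)*(-24) + w(S(N(5, 4) - 1*4)) = 2*(-24) + (8 - 5*(3 - (2 - 1*4)) + 2*(3 - (2 - 1*4))²) = -48 + (8 - 5*(3 - (2 - 4)) + 2*(3 - (2 - 4))²) = -48 + (8 - 5*(3 - 1*(-2)) + 2*(3 - 1*(-2))²) = -48 + (8 - 5*(3 + 2) + 2*(3 + 2)²) = -48 + (8 - 5*5 + 2*5²) = -48 + (8 - 25 + 2*25) = -48 + (8 - 25 + 50) = -48 + 33 = -15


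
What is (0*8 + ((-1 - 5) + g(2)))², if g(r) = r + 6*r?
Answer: 64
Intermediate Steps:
g(r) = 7*r
(0*8 + ((-1 - 5) + g(2)))² = (0*8 + ((-1 - 5) + 7*2))² = (0 + (-6 + 14))² = (0 + 8)² = 8² = 64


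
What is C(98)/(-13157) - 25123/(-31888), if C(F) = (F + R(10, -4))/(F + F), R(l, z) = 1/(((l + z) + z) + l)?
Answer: 12146880239/15418477788 ≈ 0.78781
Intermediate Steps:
R(l, z) = 1/(2*l + 2*z) (R(l, z) = 1/((l + 2*z) + l) = 1/(2*l + 2*z))
C(F) = (1/12 + F)/(2*F) (C(F) = (F + 1/(2*(10 - 4)))/(F + F) = (F + (1/2)/6)/((2*F)) = (F + (1/2)*(1/6))*(1/(2*F)) = (F + 1/12)*(1/(2*F)) = (1/12 + F)*(1/(2*F)) = (1/12 + F)/(2*F))
C(98)/(-13157) - 25123/(-31888) = ((1/24)*(1 + 12*98)/98)/(-13157) - 25123/(-31888) = ((1/24)*(1/98)*(1 + 1176))*(-1/13157) - 25123*(-1/31888) = ((1/24)*(1/98)*1177)*(-1/13157) + 25123/31888 = (1177/2352)*(-1/13157) + 25123/31888 = -1177/30945264 + 25123/31888 = 12146880239/15418477788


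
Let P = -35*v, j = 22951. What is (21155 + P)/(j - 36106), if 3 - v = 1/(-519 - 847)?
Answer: -1916951/1197982 ≈ -1.6001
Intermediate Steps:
v = 4099/1366 (v = 3 - 1/(-519 - 847) = 3 - 1/(-1366) = 3 - 1*(-1/1366) = 3 + 1/1366 = 4099/1366 ≈ 3.0007)
P = -143465/1366 (P = -35*4099/1366 = -143465/1366 ≈ -105.03)
(21155 + P)/(j - 36106) = (21155 - 143465/1366)/(22951 - 36106) = (28754265/1366)/(-13155) = (28754265/1366)*(-1/13155) = -1916951/1197982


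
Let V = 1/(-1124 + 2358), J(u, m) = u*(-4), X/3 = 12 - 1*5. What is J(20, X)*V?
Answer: -40/617 ≈ -0.064830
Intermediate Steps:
X = 21 (X = 3*(12 - 1*5) = 3*(12 - 5) = 3*7 = 21)
J(u, m) = -4*u
V = 1/1234 ≈ 0.00081037
J(20, X)*V = -4*20*(1/1234) = -80*1/1234 = -40/617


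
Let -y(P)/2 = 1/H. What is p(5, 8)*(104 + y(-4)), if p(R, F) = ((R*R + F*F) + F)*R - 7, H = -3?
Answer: 150092/3 ≈ 50031.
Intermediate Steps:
y(P) = ⅔ (y(P) = -2/(-3) = -2*(-⅓) = ⅔)
p(R, F) = -7 + R*(F + F² + R²) (p(R, F) = ((R² + F²) + F)*R - 7 = ((F² + R²) + F)*R - 7 = (F + F² + R²)*R - 7 = R*(F + F² + R²) - 7 = -7 + R*(F + F² + R²))
p(5, 8)*(104 + y(-4)) = (-7 + 5³ + 8*5 + 5*8²)*(104 + ⅔) = (-7 + 125 + 40 + 5*64)*(314/3) = (-7 + 125 + 40 + 320)*(314/3) = 478*(314/3) = 150092/3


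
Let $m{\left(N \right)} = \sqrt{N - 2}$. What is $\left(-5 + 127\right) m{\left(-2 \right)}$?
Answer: $244 i \approx 244.0 i$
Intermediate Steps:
$m{\left(N \right)} = \sqrt{-2 + N}$
$\left(-5 + 127\right) m{\left(-2 \right)} = \left(-5 + 127\right) \sqrt{-2 - 2} = 122 \sqrt{-4} = 122 \cdot 2 i = 244 i$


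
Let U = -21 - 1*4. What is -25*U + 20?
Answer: 645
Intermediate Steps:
U = -25 (U = -21 - 4 = -25)
-25*U + 20 = -25*(-25) + 20 = 625 + 20 = 645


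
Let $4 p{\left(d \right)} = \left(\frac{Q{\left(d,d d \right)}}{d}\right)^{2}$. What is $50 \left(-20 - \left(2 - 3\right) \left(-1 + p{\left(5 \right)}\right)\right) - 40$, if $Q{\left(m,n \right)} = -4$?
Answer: $-1082$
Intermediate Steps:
$p{\left(d \right)} = \frac{4}{d^{2}}$ ($p{\left(d \right)} = \frac{\left(- \frac{4}{d}\right)^{2}}{4} = \frac{16 \frac{1}{d^{2}}}{4} = \frac{4}{d^{2}}$)
$50 \left(-20 - \left(2 - 3\right) \left(-1 + p{\left(5 \right)}\right)\right) - 40 = 50 \left(-20 - \left(2 - 3\right) \left(-1 + \frac{4}{25}\right)\right) - 40 = 50 \left(-20 - - (-1 + 4 \cdot \frac{1}{25})\right) - 40 = 50 \left(-20 - - (-1 + \frac{4}{25})\right) - 40 = 50 \left(-20 - \left(-1\right) \left(- \frac{21}{25}\right)\right) - 40 = 50 \left(-20 - \frac{21}{25}\right) - 40 = 50 \left(- \frac{521}{25}\right) - 40 = -1042 - 40 = -1082$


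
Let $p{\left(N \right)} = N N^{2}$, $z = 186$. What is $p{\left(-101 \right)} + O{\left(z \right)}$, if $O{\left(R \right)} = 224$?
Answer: $-1030077$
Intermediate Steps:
$p{\left(N \right)} = N^{3}$
$p{\left(-101 \right)} + O{\left(z \right)} = \left(-101\right)^{3} + 224 = -1030301 + 224 = -1030077$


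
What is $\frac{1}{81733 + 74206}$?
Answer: $\frac{1}{155939} \approx 6.4128 \cdot 10^{-6}$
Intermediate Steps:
$\frac{1}{81733 + 74206} = \frac{1}{155939}$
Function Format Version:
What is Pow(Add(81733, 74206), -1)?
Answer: Rational(1, 155939) ≈ 6.4128e-6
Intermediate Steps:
Pow(Add(81733, 74206), -1) = Pow(155939, -1) = Rational(1, 155939)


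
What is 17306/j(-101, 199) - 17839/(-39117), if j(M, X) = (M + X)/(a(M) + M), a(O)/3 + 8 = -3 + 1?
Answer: -44339927420/1916733 ≈ -23133.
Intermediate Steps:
a(O) = -30 (a(O) = -24 + 3*(-3 + 1) = -24 + 3*(-2) = -24 - 6 = -30)
j(M, X) = (M + X)/(-30 + M)
17306/j(-101, 199) - 17839/(-39117) = 17306/(((-101 + 199)/(-30 - 101))) - 17839/(-39117) = 17306/((98/(-131))) - 17839*(-1/39117) = 17306/((-1/131*98)) + 17839/39117 = 17306/(-98/131) + 17839/39117 = 17306*(-131/98) + 17839/39117 = -1133543/49 + 17839/39117 = -44339927420/1916733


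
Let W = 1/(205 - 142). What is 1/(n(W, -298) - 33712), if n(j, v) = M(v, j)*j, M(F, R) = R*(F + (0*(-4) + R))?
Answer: -250047/8429603237 ≈ -2.9663e-5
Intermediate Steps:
M(F, R) = R*(F + R) (M(F, R) = R*(F + (0 + R)) = R*(F + R))
W = 1/63 ≈ 0.015873
n(j, v) = j²*(j + v) (n(j, v) = (j*(v + j))*j = (j*(j + v))*j = j²*(j + v))
1/(n(W, -298) - 33712) = 1/((1/63)²*(1/63 - 298) - 33712) = 1/((1/3969)*(-18773/63) - 33712) = 1/(-18773/250047 - 33712) = 1/(-8429603237/250047) = -250047/8429603237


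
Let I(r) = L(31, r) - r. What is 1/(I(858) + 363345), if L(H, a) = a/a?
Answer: 1/362488 ≈ 2.7587e-6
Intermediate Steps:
L(H, a) = 1
I(r) = 1 - r
1/(I(858) + 363345) = 1/((1 - 1*858) + 363345) = 1/((1 - 858) + 363345) = 1/(-857 + 363345) = 1/362488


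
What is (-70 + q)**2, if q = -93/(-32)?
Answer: 4609609/1024 ≈ 4501.6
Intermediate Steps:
q = 93/32 (q = -93*(-1/32) = 93/32 ≈ 2.9063)
(-70 + q)**2 = (-70 + 93/32)**2 = (-2147/32)**2 = 4609609/1024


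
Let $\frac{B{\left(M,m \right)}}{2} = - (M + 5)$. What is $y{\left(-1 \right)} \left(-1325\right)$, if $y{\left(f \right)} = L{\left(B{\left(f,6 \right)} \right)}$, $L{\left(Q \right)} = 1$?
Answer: $-1325$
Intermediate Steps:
$B{\left(M,m \right)} = -10 - 2 M$ ($B{\left(M,m \right)} = 2 \left(- (M + 5)\right) = 2 \left(- (5 + M)\right) = 2 \left(-5 - M\right) = -10 - 2 M$)
$y{\left(f \right)} = 1$
$y{\left(-1 \right)} \left(-1325\right) = 1 \left(-1325\right) = -1325$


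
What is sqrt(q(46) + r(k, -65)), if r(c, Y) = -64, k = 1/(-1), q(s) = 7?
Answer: I*sqrt(57) ≈ 7.5498*I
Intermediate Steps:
k = -1
sqrt(q(46) + r(k, -65)) = sqrt(7 - 64) = sqrt(-57) = I*sqrt(57)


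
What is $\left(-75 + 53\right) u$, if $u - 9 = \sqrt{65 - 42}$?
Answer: $-198 - 22 \sqrt{23} \approx -303.51$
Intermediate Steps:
$u = 9 + \sqrt{23}$ ($u = 9 + \sqrt{65 - 42} = 9 + \sqrt{23} \approx 13.796$)
$\left(-75 + 53\right) u = \left(-75 + 53\right) \left(9 + \sqrt{23}\right) = - 22 \left(9 + \sqrt{23}\right) = -198 - 22 \sqrt{23}$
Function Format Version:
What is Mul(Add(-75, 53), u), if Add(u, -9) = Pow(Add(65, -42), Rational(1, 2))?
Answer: Add(-198, Mul(-22, Pow(23, Rational(1, 2)))) ≈ -303.51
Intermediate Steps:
u = Add(9, Pow(23, Rational(1, 2))) (u = Add(9, Pow(Add(65, -42), Rational(1, 2))) = Add(9, Pow(23, Rational(1, 2))) ≈ 13.796)
Mul(Add(-75, 53), u) = Mul(Add(-75, 53), Add(9, Pow(23, Rational(1, 2)))) = Mul(-22, Add(9, Pow(23, Rational(1, 2)))) = Add(-198, Mul(-22, Pow(23, Rational(1, 2))))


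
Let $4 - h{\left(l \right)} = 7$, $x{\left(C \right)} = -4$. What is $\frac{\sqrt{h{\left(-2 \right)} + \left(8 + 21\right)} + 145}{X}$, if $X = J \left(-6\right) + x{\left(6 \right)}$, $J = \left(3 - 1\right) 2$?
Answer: $- \frac{145}{28} - \frac{\sqrt{26}}{28} \approx -5.3607$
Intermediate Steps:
$h{\left(l \right)} = -3$ ($h{\left(l \right)} = 4 - 7 = -3$)
$J = 4$ ($J = 2 \cdot 2 = 4$)
$X = -28$ ($X = 4 \left(-6\right) - 4 = -24 - 4 = -28$)
$\frac{\sqrt{h{\left(-2 \right)} + \left(8 + 21\right)} + 145}{X} = \frac{\sqrt{-3 + \left(8 + 21\right)} + 145}{-28} = - \frac{\sqrt{-3 + 29} + 145}{28} = - \frac{\sqrt{26} + 145}{28} = - \frac{145 + \sqrt{26}}{28} = - \frac{145}{28} - \frac{\sqrt{26}}{28}$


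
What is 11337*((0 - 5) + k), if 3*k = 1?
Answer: -52906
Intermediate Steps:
k = 1/3 (k = (1/3)*1 = 1/3 ≈ 0.33333)
11337*((0 - 5) + k) = 11337*((0 - 5) + 1/3) = 11337*(-5 + 1/3) = 11337*(-14/3) = -52906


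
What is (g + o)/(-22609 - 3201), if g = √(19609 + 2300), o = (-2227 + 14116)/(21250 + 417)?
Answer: -11889/559225270 - √21909/25810 ≈ -0.0057561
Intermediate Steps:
o = 11889/21667 ≈ 0.54871
g = √21909 ≈ 148.02
(g + o)/(-22609 - 3201) = (√21909 + 11889/21667)/(-22609 - 3201) = (11889/21667 + √21909)/(-25810) = (11889/21667 + √21909)*(-1/25810) = -11889/559225270 - √21909/25810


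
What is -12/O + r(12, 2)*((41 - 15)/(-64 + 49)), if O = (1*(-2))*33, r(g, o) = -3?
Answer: 296/55 ≈ 5.3818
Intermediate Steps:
O = -66 (O = -2*33 = -66)
-12/O + r(12, 2)*((41 - 15)/(-64 + 49)) = -12/(-66) - 3*(41 - 15)/(-64 + 49) = -12*(-1/66) - 78/(-15) = 2/11 - 78*(-1)/15 = 2/11 - 3*(-26/15) = 2/11 + 26/5 = 296/55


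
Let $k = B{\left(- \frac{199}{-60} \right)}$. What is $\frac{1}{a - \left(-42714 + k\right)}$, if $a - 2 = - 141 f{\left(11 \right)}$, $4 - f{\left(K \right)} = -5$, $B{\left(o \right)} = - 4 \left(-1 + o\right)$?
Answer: $\frac{15}{621844} \approx 2.4122 \cdot 10^{-5}$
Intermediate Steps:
$B{\left(o \right)} = 4 - 4 o$
$f{\left(K \right)} = 9$ ($f{\left(K \right)} = 4 - -5 = 4 + 5 = 9$)
$k = - \frac{139}{15}$ ($k = 4 - 4 \left(- \frac{199}{-60}\right) = 4 - 4 \left(\left(-199\right) \left(- \frac{1}{60}\right)\right) = 4 - \frac{199}{15} = - \frac{139}{15} \approx -9.2667$)
$a = -1267$ ($a = 2 - 1269 = -1267$)
$\frac{1}{a - \left(-42714 + k\right)} = \frac{1}{-1267 + \left(42714 - - \frac{139}{15}\right)} = \frac{1}{-1267 + \left(42714 + \frac{139}{15}\right)} = \frac{1}{-1267 + \frac{640849}{15}} = \frac{1}{\frac{621844}{15}} = \frac{15}{621844}$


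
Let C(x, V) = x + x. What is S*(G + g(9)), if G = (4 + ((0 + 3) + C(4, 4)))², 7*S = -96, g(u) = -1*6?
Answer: -21024/7 ≈ -3003.4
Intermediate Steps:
g(u) = -6
S = -96/7 (S = (⅐)*(-96) = -96/7 ≈ -13.714)
C(x, V) = 2*x
G = 225 (G = (4 + ((0 + 3) + 2*4))² = (4 + (3 + 8))² = (4 + 11)² = 15² = 225)
S*(G + g(9)) = -96*(225 - 6)/7 = -96/7*219 = -21024/7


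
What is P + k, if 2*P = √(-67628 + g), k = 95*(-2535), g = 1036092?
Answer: -240825 + 2*√60529 ≈ -2.4033e+5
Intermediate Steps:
k = -240825
P = 2*√60529 (P = √(-67628 + 1036092)/2 = √968464/2 = (4*√60529)/2 = 2*√60529 ≈ 492.05)
P + k = 2*√60529 - 240825 = -240825 + 2*√60529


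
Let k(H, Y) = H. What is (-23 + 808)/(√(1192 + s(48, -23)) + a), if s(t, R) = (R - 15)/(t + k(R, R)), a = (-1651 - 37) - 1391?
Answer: -60425375/236976263 - 3925*√29762/236976263 ≈ -0.25784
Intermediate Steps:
a = -3079 (a = -1688 - 1391 = -3079)
s(t, R) = (-15 + R)/(R + t) (s(t, R) = (R - 15)/(t + R) = (-15 + R)/(R + t))
(-23 + 808)/(√(1192 + s(48, -23)) + a) = (-23 + 808)/(√(1192 + (-15 - 23)/(-23 + 48)) - 3079) = 785/(√(1192 - 38/25) - 3079) = 785/(√(29762/25) - 3079) = 785/(√29762/5 - 3079) = 785/(-3079 + √29762/5)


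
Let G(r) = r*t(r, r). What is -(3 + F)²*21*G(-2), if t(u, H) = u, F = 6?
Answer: -6804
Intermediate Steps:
G(r) = r² (G(r) = r*r = r²)
-(3 + F)²*21*G(-2) = -(3 + 6)²*21*(-2)² = -9²*21*4 = -81*21*4 = -1701*4 = -1*6804 = -6804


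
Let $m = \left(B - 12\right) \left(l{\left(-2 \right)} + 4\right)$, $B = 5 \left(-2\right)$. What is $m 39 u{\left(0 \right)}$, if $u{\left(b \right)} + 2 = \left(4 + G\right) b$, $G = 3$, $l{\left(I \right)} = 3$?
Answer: $12012$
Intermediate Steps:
$B = -10$
$m = -154$ ($m = \left(-10 - 12\right) \left(3 + 4\right) = \left(-22\right) 7 = -154$)
$u{\left(b \right)} = -2 + 7 b$ ($u{\left(b \right)} = -2 + \left(4 + 3\right) b = -2 + 7 b$)
$m 39 u{\left(0 \right)} = \left(-154\right) 39 \left(-2 + 7 \cdot 0\right) = - 6006 \left(-2 + 0\right) = \left(-6006\right) \left(-2\right) = 12012$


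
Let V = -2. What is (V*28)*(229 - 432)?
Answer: 11368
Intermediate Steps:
(V*28)*(229 - 432) = (-2*28)*(229 - 432) = -56*(-203) = 11368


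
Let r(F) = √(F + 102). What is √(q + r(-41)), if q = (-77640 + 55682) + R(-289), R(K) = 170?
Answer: √(-21788 + √61) ≈ 147.58*I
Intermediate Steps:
r(F) = √(102 + F)
q = -21788 (q = (-77640 + 55682) + 170 = -21958 + 170 = -21788)
√(q + r(-41)) = √(-21788 + √(102 - 41)) = √(-21788 + √61)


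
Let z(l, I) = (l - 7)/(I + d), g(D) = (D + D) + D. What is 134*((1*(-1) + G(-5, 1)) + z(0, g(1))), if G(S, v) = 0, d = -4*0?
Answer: -1340/3 ≈ -446.67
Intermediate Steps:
d = 0
g(D) = 3*D (g(D) = 2*D + D = 3*D)
z(l, I) = (-7 + l)/I (z(l, I) = (l - 7)/(I + 0) = (-7 + l)/I)
134*((1*(-1) + G(-5, 1)) + z(0, g(1))) = 134*((1*(-1) + 0) + (-7 + 0)/((3*1))) = 134*((-1 + 0) - 7/3) = 134*(-1 + (1/3)*(-7)) = 134*(-1 - 7/3) = 134*(-10/3) = -1340/3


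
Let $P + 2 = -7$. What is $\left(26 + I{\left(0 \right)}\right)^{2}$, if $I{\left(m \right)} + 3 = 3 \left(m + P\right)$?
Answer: $16$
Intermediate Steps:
$P = -9$ ($P = -2 - 7 = -9$)
$I{\left(m \right)} = -30 + 3 m$ ($I{\left(m \right)} = -3 + 3 \left(m - 9\right) = -3 + 3 \left(-9 + m\right) = -3 + \left(-27 + 3 m\right) = -30 + 3 m$)
$\left(26 + I{\left(0 \right)}\right)^{2} = \left(26 + \left(-30 + 3 \cdot 0\right)\right)^{2} = \left(26 + \left(-30 + 0\right)\right)^{2} = \left(26 - 30\right)^{2} = \left(-4\right)^{2} = 16$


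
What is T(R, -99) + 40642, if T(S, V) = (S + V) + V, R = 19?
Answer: 40463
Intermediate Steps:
T(S, V) = S + 2*V
T(R, -99) + 40642 = (19 + 2*(-99)) + 40642 = (19 - 198) + 40642 = -179 + 40642 = 40463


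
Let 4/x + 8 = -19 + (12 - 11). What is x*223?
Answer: -446/13 ≈ -34.308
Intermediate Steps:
x = -2/13 (x = 4/(-8 + (-19 + (12 - 11))) = 4/(-8 + (-19 + 1)) = 4/(-8 - 18) = 4/(-26) = 4*(-1/26) = -2/13 ≈ -0.15385)
x*223 = -2/13*223 = -446/13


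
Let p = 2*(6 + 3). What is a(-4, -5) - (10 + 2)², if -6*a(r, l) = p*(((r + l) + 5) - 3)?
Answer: -123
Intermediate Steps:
p = 18 (p = 2*9 = 18)
a(r, l) = -6 - 3*l - 3*r (a(r, l) = -3*(((r + l) + 5) - 3) = -3*(((l + r) + 5) - 3) = -3*((5 + l + r) - 3) = -3*(2 + l + r) = -(36 + 18*l + 18*r)/6 = -6 - 3*l - 3*r)
a(-4, -5) - (10 + 2)² = (-6 - 3*(-5) - 3*(-4)) - (10 + 2)² = (-6 + 15 + 12) - 1*12² = 21 - 1*144 = 21 - 144 = -123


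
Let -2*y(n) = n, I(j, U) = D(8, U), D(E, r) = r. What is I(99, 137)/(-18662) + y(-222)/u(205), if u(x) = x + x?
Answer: 503828/1912855 ≈ 0.26339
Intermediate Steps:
I(j, U) = U
y(n) = -n/2
u(x) = 2*x
I(99, 137)/(-18662) + y(-222)/u(205) = 137/(-18662) + (-½*(-222))/((2*205)) = 137*(-1/18662) + 111/410 = -137/18662 + 111*(1/410) = -137/18662 + 111/410 = 503828/1912855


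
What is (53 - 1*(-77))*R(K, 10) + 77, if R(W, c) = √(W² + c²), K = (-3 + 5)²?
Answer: 77 + 260*√29 ≈ 1477.1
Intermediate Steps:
K = 4 (K = 2² = 4)
(53 - 1*(-77))*R(K, 10) + 77 = (53 - 1*(-77))*√(4² + 10²) + 77 = (53 + 77)*√(16 + 100) + 77 = 130*√116 + 77 = 130*(2*√29) + 77 = 260*√29 + 77 = 77 + 260*√29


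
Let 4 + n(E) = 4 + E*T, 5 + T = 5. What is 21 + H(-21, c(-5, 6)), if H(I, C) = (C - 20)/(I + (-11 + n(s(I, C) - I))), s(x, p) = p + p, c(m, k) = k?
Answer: 343/16 ≈ 21.438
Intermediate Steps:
T = 0 (T = -5 + 5 = 0)
s(x, p) = 2*p
n(E) = 0 (n(E) = -4 + (4 + E*0) = -4 + (4 + 0) = -4 + 4 = 0)
H(I, C) = (-20 + C)/(-11 + I) (H(I, C) = (C - 20)/(I + (-11 + 0)) = (-20 + C)/(I - 11) = (-20 + C)/(-11 + I))
21 + H(-21, c(-5, 6)) = 21 + (-20 + 6)/(-11 - 21) = 21 - 14/(-32) = 21 - 1/32*(-14) = 21 + 7/16 = 343/16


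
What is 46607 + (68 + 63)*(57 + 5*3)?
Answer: 56039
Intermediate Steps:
46607 + (68 + 63)*(57 + 5*3) = 46607 + 131*(57 + 15) = 46607 + 131*72 = 46607 + 9432 = 56039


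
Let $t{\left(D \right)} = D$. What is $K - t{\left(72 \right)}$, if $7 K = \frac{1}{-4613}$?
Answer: $- \frac{2324953}{32291} \approx -72.0$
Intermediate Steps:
$K = - \frac{1}{32291}$ ($K = \frac{1}{7 \left(-4613\right)} = \frac{1}{7} \left(- \frac{1}{4613}\right) = - \frac{1}{32291} \approx -3.0968 \cdot 10^{-5}$)
$K - t{\left(72 \right)} = - \frac{1}{32291} - 72 = - \frac{2324953}{32291}$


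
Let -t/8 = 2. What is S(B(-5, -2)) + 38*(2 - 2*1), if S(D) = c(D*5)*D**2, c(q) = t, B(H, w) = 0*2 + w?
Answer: -64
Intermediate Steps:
B(H, w) = w (B(H, w) = 0 + w = w)
t = -16 (t = -8*2 = -16)
c(q) = -16
S(D) = -16*D**2
S(B(-5, -2)) + 38*(2 - 2*1) = -16*(-2)**2 + 38*(2 - 2*1) = -16*4 + 38*(2 - 2) = -64 + 38*0 = -64 + 0 = -64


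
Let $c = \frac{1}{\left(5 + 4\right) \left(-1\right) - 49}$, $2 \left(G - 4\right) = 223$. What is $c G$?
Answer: $- \frac{231}{116} \approx -1.9914$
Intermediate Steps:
$G = \frac{231}{2}$ ($G = 4 + \frac{1}{2} \cdot 223 = 4 + \frac{223}{2} = \frac{231}{2} \approx 115.5$)
$c = - \frac{1}{58}$ ($c = \frac{1}{9 \left(-1\right) - 49} = \frac{1}{-9 - 49} = \frac{1}{-58} = - \frac{1}{58} \approx -0.017241$)
$c G = \left(- \frac{1}{58}\right) \frac{231}{2} = - \frac{231}{116}$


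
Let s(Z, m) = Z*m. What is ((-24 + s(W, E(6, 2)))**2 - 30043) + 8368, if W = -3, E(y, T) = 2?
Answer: -20775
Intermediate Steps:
((-24 + s(W, E(6, 2)))**2 - 30043) + 8368 = ((-24 - 3*2)**2 - 30043) + 8368 = ((-24 - 6)**2 - 30043) + 8368 = ((-30)**2 - 30043) + 8368 = (900 - 30043) + 8368 = -29143 + 8368 = -20775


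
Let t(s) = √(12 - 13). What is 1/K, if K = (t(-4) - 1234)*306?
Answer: -617/232981821 - I/465963642 ≈ -2.6483e-6 - 2.1461e-9*I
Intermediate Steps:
t(s) = I (t(s) = √(-1) = I)
K = -377604 + 306*I (K = (I - 1234)*306 = (-1234 + I)*306 = -377604 + 306*I ≈ -3.776e+5 + 306.0*I)
1/K = 1/(-377604 + 306*I) = (-377604 - 306*I)/142584874452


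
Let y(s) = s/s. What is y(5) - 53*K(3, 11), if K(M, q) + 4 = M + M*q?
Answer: -1695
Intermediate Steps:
y(s) = 1
K(M, q) = -4 + M + M*q (K(M, q) = -4 + (M + M*q) = -4 + M + M*q)
y(5) - 53*K(3, 11) = 1 - 53*(-4 + 3 + 3*11) = 1 - 53*(-4 + 3 + 33) = 1 - 53*32 = 1 - 1696 = -1695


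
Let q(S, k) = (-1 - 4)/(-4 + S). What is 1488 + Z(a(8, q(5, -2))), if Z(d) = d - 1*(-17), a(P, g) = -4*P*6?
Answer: 1313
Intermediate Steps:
q(S, k) = -5/(-4 + S)
a(P, g) = -24*P
Z(d) = 17 + d (Z(d) = d + 17 = 17 + d)
1488 + Z(a(8, q(5, -2))) = 1488 + (17 - 24*8) = 1488 + (17 - 192) = 1488 - 175 = 1313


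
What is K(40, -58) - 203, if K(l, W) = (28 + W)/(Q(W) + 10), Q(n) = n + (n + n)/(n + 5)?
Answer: -245647/1214 ≈ -202.35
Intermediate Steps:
Q(n) = n + 2*n/(5 + n) (Q(n) = n + (2*n)/(5 + n) = n + 2*n/(5 + n))
K(l, W) = (28 + W)/(10 + W*(7 + W)/(5 + W)) (K(l, W) = (28 + W)/(W*(7 + W)/(5 + W) + 10) = (28 + W)/(10 + W*(7 + W)/(5 + W)))
K(40, -58) - 203 = (5 - 58)*(28 - 58)/(50 + 10*(-58) - 58*(7 - 58)) - 203 = -53*(-30)/(50 - 580 - 58*(-51)) - 203 = -53*(-30)/(50 - 580 + 2958) - 203 = -53*(-30)/2428 - 203 = (1/2428)*(-53)*(-30) - 203 = 795/1214 - 203 = -245647/1214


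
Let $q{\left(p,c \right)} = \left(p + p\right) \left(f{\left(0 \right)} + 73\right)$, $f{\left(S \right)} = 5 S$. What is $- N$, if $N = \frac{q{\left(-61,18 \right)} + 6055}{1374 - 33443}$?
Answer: $- \frac{2851}{32069} \approx -0.088902$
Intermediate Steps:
$q{\left(p,c \right)} = 146 p$ ($q{\left(p,c \right)} = \left(p + p\right) \left(5 \cdot 0 + 73\right) = 2 p \left(0 + 73\right) = 2 p 73 = 146 p$)
$N = \frac{2851}{32069}$ ($N = \frac{146 \left(-61\right) + 6055}{1374 - 33443} = \frac{-8906 + 6055}{-32069} = \left(-2851\right) \left(- \frac{1}{32069}\right) = \frac{2851}{32069} \approx 0.088902$)
$- N = \left(-1\right) \frac{2851}{32069} = - \frac{2851}{32069}$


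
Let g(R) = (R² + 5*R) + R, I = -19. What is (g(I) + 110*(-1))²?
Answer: 18769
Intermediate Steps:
g(R) = R² + 6*R
(g(I) + 110*(-1))² = (-19*(6 - 19) + 110*(-1))² = (-19*(-13) - 110)² = (247 - 110)² = 137² = 18769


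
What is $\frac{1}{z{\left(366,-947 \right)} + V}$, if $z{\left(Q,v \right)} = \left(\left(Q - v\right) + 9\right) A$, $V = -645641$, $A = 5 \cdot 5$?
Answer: $- \frac{1}{612591} \approx -1.6324 \cdot 10^{-6}$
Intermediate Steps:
$A = 25$
$z{\left(Q,v \right)} = 225 - 25 v + 25 Q$ ($z{\left(Q,v \right)} = \left(\left(Q - v\right) + 9\right) 25 = \left(9 + Q - v\right) 25 = 225 - 25 v + 25 Q$)
$\frac{1}{z{\left(366,-947 \right)} + V} = \frac{1}{\left(225 - -23675 + 25 \cdot 366\right) - 645641} = \frac{1}{\left(225 + 23675 + 9150\right) - 645641} = \frac{1}{33050 - 645641} = \frac{1}{-612591} = - \frac{1}{612591}$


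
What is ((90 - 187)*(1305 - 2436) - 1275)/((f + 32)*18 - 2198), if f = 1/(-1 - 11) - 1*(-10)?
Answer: -216864/2887 ≈ -75.117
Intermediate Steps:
f = 119/12 (f = 1/(-12) + 10 = -1/12 + 10 = 119/12 ≈ 9.9167)
((90 - 187)*(1305 - 2436) - 1275)/((f + 32)*18 - 2198) = ((90 - 187)*(1305 - 2436) - 1275)/((119/12 + 32)*18 - 2198) = (-97*(-1131) - 1275)/((503/12)*18 - 2198) = (109707 - 1275)/(1509/2 - 2198) = 108432/(-2887/2) = 108432*(-2/2887) = -216864/2887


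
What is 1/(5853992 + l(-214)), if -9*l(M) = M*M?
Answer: 9/52640132 ≈ 1.7097e-7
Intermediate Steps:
l(M) = -M²/9 (l(M) = -M*M/9 = -M²/9)
1/(5853992 + l(-214)) = 1/(5853992 - ⅑*(-214)²) = 1/(5853992 - ⅑*45796) = 1/(5853992 - 45796/9) = 1/(52640132/9) = 9/52640132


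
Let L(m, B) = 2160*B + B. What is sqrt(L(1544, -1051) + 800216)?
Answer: I*sqrt(1470995) ≈ 1212.8*I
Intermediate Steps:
L(m, B) = 2161*B
sqrt(L(1544, -1051) + 800216) = sqrt(2161*(-1051) + 800216) = sqrt(-2271211 + 800216) = sqrt(-1470995) = I*sqrt(1470995)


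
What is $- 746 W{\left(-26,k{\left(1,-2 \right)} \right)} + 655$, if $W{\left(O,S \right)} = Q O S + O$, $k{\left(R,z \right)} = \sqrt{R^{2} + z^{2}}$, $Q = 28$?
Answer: $20051 + 543088 \sqrt{5} \approx 1.2344 \cdot 10^{6}$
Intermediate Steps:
$W{\left(O,S \right)} = O + 28 O S$ ($W{\left(O,S \right)} = 28 O S + O = O + 28 O S$)
$- 746 W{\left(-26,k{\left(1,-2 \right)} \right)} + 655 = - 746 \left(- 26 \left(1 + 28 \sqrt{1^{2} + \left(-2\right)^{2}}\right)\right) + 655 = - 746 \left(- 26 \left(1 + 28 \sqrt{1 + 4}\right)\right) + 655 = - 746 \left(- 26 \left(1 + 28 \sqrt{5}\right)\right) + 655 = - 746 \left(-26 - 728 \sqrt{5}\right) + 655 = \left(19396 + 543088 \sqrt{5}\right) + 655 = 20051 + 543088 \sqrt{5}$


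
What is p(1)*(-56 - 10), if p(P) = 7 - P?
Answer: -396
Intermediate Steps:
p(1)*(-56 - 10) = (7 - 1*1)*(-56 - 10) = (7 - 1)*(-66) = 6*(-66) = -396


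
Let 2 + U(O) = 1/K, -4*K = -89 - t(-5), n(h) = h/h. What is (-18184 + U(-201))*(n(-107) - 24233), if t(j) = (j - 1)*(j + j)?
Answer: 65661692720/149 ≈ 4.4068e+8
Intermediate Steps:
n(h) = 1
t(j) = 2*j*(-1 + j) (t(j) = (-1 + j)*(2*j) = 2*j*(-1 + j))
K = 149/4 (K = -(-89 - 2*(-5)*(-1 - 5))/4 = -(-89 - 2*(-5)*(-6))/4 = -(-89 - 1*60)/4 = -(-89 - 60)/4 = -1/4*(-149) = 149/4 ≈ 37.250)
U(O) = -294/149 (U(O) = -2 + 1/(149/4) = -2 + 4/149 = -294/149)
(-18184 + U(-201))*(n(-107) - 24233) = (-18184 - 294/149)*(1 - 24233) = -2709710/149*(-24232) = 65661692720/149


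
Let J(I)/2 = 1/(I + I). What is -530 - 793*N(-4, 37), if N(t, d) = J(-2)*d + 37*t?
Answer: 263009/2 ≈ 1.3150e+5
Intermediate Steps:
J(I) = 1/I (J(I) = 2/(I + I) = 2/((2*I)) = 2*(1/(2*I)) = 1/I)
N(t, d) = 37*t - d/2 (N(t, d) = d/(-2) + 37*t = -d/2 + 37*t = 37*t - d/2)
-530 - 793*N(-4, 37) = -530 - 793*(37*(-4) - ½*37) = -530 - 793*(-148 - 37/2) = -530 - 793*(-333/2) = -530 + 264069/2 = 263009/2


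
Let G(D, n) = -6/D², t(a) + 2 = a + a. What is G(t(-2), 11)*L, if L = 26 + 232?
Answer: -43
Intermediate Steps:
L = 258
t(a) = -2 + 2*a (t(a) = -2 + (a + a) = -2 + 2*a)
G(D, n) = -6/D²
G(t(-2), 11)*L = -6/(-2 + 2*(-2))²*258 = -6/(-2 - 4)²*258 = -6/(-6)²*258 = -6*1/36*258 = -⅙*258 = -43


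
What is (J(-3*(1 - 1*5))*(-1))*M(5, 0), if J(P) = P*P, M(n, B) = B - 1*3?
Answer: 432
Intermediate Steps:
M(n, B) = -3 + B (M(n, B) = B - 3 = -3 + B)
J(P) = P²
(J(-3*(1 - 1*5))*(-1))*M(5, 0) = ((-3*(1 - 1*5))²*(-1))*(-3 + 0) = ((-3*(1 - 5))²*(-1))*(-3) = ((-3*(-4))²*(-1))*(-3) = (12²*(-1))*(-3) = (144*(-1))*(-3) = -144*(-3) = 432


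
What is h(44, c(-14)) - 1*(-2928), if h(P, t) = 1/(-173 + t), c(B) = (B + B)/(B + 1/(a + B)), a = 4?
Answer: 70602723/24113 ≈ 2928.0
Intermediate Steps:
c(B) = 2*B/(B + 1/(4 + B)) (c(B) = (B + B)/(B + 1/(4 + B)) = (2*B)/(B + 1/(4 + B)) = 2*B/(B + 1/(4 + B)))
h(44, c(-14)) - 1*(-2928) = 1/(-173 + 2*(-14)*(4 - 14)/(1 + (-14)² + 4*(-14))) - 1*(-2928) = 1/(-173 + 2*(-14)*(-10)/(1 + 196 - 56)) + 2928 = 1/(-173 + 2*(-14)*(-10)/141) + 2928 = 1/(-173 + 2*(-14)*(1/141)*(-10)) + 2928 = 1/(-173 + 280/141) + 2928 = 1/(-24113/141) + 2928 = -141/24113 + 2928 = 70602723/24113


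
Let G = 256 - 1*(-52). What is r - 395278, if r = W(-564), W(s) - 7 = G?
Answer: -394963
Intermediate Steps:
G = 308 (G = 256 + 52 = 308)
W(s) = 315 (W(s) = 7 + 308 = 315)
r = 315
r - 395278 = 315 - 395278 = -394963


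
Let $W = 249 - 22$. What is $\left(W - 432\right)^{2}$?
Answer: $42025$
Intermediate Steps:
$W = 227$
$\left(W - 432\right)^{2} = \left(227 - 432\right)^{2} = \left(-205\right)^{2} = 42025$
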